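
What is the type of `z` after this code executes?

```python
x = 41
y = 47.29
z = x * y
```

int * float = float

float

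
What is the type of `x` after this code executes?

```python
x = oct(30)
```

oct() returns str representation

str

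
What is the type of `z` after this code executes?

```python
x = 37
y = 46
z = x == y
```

Equality comparison returns bool

bool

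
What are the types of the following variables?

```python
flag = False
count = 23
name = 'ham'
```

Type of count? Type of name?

count is assigned a bare integer (no decimal point), so it is an int; name is assigned a quoted string literal, so it is a str

int, str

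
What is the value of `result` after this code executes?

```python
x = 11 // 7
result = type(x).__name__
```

x is int; result = 'int'

'int'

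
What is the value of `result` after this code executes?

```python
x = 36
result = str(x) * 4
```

x = 36; result = '36363636'

'36363636'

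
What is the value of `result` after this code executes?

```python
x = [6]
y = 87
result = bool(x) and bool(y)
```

x = [6]; y = 87; result = True

True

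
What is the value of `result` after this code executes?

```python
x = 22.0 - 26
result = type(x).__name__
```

x is float; result = 'float'

'float'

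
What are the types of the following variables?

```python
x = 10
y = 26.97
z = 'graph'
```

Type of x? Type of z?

x is assigned a bare integer (no decimal point), so it is an int; z is assigned a quoted string literal, so it is a str

int, str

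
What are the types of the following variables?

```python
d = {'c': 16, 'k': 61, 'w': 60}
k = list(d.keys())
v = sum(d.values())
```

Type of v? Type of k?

sum of ints is int; list() converts to list

int, list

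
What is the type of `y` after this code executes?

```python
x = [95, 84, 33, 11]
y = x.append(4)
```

list.append() returns None (mutates in place)

NoneType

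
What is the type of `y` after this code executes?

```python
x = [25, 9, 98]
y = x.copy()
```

list.copy() returns list

list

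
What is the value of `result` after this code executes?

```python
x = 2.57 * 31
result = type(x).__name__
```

x is float; result = 'float'

'float'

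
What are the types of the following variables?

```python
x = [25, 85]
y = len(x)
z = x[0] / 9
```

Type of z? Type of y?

int / int = float; len() returns int

float, int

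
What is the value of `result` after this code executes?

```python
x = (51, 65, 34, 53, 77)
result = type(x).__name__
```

x is tuple; result = 'tuple'

'tuple'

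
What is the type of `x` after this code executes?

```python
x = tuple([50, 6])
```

tuple() constructor returns tuple

tuple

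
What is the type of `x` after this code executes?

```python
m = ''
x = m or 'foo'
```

'or' returns first truthy value (str)

str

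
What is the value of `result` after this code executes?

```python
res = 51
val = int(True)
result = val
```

res = 51; val = 1; result = 1

1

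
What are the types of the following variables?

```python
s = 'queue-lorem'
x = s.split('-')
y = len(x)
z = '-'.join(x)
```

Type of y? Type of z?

len() returns int; str.join() returns str

int, str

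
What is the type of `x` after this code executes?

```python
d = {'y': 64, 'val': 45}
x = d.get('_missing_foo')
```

dict.get() returns None when key not found

NoneType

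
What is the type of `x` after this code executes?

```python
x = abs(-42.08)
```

abs() of float returns float

float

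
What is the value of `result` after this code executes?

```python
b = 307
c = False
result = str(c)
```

b = 307; c = False; result = 'False'

'False'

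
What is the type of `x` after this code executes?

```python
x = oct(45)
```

oct() returns str representation

str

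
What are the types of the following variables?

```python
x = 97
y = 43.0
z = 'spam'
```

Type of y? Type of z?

y is assigned a number with a decimal point, so it is a float; z is assigned a quoted string literal, so it is a str

float, str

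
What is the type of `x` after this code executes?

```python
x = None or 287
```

'or' with None returns the other truthy value

int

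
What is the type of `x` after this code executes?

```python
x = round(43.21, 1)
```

round() with decimal places returns float

float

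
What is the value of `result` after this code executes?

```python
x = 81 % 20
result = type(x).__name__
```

x is int; result = 'int'

'int'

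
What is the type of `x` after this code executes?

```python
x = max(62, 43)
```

max() of ints returns int

int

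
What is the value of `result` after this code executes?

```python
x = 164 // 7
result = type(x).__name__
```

x is int; result = 'int'

'int'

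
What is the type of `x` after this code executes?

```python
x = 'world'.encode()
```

str.encode() returns bytes

bytes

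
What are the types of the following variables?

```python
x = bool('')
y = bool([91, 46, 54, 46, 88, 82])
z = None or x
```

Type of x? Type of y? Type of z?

bool() returns bool; bool() returns bool; None or bool returns the bool

bool, bool, bool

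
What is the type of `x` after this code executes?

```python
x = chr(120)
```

chr() returns str (single char)

str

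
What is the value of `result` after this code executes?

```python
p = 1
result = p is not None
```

p = 1; result = True

True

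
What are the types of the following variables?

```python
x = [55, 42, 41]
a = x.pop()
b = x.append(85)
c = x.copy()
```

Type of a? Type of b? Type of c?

pop() returns element; append() returns None; copy() returns list

int, NoneType, list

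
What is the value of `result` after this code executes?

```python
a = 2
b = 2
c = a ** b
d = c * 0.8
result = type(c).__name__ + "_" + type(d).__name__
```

a is int; b is int; c is int; d is float; result = 'int_float'

'int_float'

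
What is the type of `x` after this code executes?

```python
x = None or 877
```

'or' with None returns the other truthy value

int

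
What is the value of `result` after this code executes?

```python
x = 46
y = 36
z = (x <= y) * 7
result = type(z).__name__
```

x is int; y is int; z is int; result = 'int'

'int'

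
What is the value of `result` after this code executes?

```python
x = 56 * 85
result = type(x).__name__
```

x is int; result = 'int'

'int'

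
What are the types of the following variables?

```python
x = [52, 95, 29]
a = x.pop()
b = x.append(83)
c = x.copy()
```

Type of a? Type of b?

pop() returns element; append() returns None

int, NoneType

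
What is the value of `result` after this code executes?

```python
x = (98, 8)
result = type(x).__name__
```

x is tuple; result = 'tuple'

'tuple'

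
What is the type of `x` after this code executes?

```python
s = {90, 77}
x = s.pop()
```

Popping from set[int] returns int

int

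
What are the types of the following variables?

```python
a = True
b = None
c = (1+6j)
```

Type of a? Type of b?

a is assigned the constant True, which has type bool; b is assigned None, whose type is NoneType

bool, NoneType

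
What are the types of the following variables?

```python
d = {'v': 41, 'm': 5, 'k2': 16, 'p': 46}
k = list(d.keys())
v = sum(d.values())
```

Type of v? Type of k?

sum of ints is int; list() converts to list

int, list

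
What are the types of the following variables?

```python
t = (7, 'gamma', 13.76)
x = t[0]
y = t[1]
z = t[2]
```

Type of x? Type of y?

tuple[0] is int; tuple[1] is str

int, str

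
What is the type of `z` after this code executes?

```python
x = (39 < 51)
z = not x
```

'not' returns bool

bool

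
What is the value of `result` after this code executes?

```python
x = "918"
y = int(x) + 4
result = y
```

x = '918'; y = 922; result = 922

922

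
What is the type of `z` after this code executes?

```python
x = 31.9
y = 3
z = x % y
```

float % int = float

float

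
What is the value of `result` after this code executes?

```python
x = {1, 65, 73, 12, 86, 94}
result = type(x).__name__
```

x is set; result = 'set'

'set'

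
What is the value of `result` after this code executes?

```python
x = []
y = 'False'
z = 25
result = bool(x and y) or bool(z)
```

x = []; y = 'False'; z = 25; result = True

True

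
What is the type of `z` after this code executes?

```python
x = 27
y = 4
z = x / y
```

int / int = float

float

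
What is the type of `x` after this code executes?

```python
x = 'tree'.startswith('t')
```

str.startswith() returns bool

bool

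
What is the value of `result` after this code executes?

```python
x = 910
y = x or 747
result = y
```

x = 910; y = 910; result = 910

910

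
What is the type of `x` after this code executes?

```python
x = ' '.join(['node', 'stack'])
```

str.join() returns str

str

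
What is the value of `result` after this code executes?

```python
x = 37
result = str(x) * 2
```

x = 37; result = '3737'

'3737'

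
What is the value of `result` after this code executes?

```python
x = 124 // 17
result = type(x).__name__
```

x is int; result = 'int'

'int'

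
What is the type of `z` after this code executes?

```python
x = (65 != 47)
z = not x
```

'not' returns bool

bool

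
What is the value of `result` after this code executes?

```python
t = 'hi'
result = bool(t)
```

t = 'hi'; result = True

True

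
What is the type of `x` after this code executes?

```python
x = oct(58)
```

oct() returns str representation

str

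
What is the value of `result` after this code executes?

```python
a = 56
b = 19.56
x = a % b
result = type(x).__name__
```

a is int; b is float; x is float; result = 'float'

'float'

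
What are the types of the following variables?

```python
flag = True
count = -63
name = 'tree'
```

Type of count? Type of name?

count is assigned a bare integer (no decimal point), so it is an int; name is assigned a quoted string literal, so it is a str

int, str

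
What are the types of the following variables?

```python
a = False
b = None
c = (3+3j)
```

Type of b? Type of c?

b is assigned None, whose type is NoneType; c is assigned (3+3j), an int plus an imaginary literal (j suffix), which evaluates to complex

NoneType, complex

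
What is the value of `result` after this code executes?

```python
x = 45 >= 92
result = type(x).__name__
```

x is bool; result = 'bool'

'bool'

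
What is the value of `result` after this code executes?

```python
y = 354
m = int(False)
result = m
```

y = 354; m = 0; result = 0

0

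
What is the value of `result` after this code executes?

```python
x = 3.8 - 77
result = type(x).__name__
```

x is float; result = 'float'

'float'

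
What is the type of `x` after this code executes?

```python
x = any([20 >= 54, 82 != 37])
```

any() returns bool

bool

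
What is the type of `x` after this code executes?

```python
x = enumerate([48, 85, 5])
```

enumerate() returns an enumerate object

enumerate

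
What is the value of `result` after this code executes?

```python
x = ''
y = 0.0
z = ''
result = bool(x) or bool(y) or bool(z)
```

x = ''; y = 0.0; z = ''; result = False

False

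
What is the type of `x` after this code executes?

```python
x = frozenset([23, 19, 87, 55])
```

frozenset() returns frozenset

frozenset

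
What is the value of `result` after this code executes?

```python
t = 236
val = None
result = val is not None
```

t = 236; val = None; result = False

False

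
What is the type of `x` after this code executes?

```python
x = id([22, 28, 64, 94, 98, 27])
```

id() returns int

int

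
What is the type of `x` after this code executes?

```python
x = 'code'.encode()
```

str.encode() returns bytes

bytes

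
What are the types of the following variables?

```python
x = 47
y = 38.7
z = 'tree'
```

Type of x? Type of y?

x is assigned a bare integer (no decimal point), so it is an int; y is assigned a number with a decimal point, so it is a float

int, float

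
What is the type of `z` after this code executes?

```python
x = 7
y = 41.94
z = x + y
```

int + float = float

float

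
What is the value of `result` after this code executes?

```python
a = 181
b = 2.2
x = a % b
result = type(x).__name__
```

a is int; b is float; x is float; result = 'float'

'float'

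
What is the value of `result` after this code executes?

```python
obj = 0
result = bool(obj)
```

obj = 0; result = False

False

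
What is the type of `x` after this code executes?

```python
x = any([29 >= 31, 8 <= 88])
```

any() returns bool

bool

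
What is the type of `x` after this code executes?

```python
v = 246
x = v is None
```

'is' comparison returns bool

bool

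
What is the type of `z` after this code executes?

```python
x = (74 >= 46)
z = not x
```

'not' returns bool

bool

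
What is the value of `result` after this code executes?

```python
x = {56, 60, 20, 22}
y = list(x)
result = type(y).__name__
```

x is set; y is list; result = 'list'

'list'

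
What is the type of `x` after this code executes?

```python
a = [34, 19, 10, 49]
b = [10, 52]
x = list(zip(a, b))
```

list(zip()) returns a list of tuples

list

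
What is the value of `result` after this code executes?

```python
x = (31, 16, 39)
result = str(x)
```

x = (31, 16, 39); result = '(31, 16, 39)'

'(31, 16, 39)'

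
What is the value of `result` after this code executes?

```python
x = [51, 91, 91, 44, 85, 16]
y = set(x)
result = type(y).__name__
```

x is list; y is set; result = 'set'

'set'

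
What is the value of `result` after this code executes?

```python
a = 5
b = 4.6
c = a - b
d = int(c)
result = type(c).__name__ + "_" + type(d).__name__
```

a is int; b is float; c is float; d is int; result = 'float_int'

'float_int'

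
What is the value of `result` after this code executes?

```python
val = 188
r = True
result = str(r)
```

val = 188; r = True; result = 'True'

'True'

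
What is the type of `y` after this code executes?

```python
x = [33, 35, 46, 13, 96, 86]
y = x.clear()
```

list.clear() returns None

NoneType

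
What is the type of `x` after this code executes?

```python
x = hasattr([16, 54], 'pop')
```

hasattr() returns bool

bool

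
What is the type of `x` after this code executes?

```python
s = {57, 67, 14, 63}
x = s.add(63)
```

set.add() returns None (mutates in place)

NoneType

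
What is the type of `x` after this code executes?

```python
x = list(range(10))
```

list(range()) returns list

list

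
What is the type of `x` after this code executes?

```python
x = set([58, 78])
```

set() constructor returns set

set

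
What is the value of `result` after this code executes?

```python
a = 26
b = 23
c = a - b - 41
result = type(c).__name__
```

a is int; b is int; c is int; result = 'int'

'int'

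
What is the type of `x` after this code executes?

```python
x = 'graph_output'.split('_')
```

str.split() returns list

list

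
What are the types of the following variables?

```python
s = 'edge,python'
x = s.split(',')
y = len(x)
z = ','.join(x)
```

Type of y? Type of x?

len() returns int; str.split() returns list

int, list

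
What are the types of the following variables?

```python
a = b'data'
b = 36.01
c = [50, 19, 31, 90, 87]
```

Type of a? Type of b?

a is assigned a bytes literal (b'...' prefix); b is assigned a number with a decimal point, so it is a float

bytes, float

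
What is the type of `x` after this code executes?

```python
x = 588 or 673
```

'or' returns first truthy value (int)

int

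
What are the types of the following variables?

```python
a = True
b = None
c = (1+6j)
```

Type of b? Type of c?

b is assigned None, whose type is NoneType; c is assigned (1+6j), an int plus an imaginary literal (j suffix), which evaluates to complex

NoneType, complex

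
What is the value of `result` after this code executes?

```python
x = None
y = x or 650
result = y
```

x = None; y = 650; result = 650

650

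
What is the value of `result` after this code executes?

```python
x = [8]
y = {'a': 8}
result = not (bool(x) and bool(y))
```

x = [8]; y = {'a': 8}; result = False

False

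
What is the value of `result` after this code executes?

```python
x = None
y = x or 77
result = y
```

x = None; y = 77; result = 77

77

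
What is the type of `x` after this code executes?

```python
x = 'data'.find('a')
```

str.find() returns int index

int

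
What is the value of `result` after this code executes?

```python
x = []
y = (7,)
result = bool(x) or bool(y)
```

x = []; y = (7,); result = True

True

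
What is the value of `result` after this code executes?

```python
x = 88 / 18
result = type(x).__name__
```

x is float; result = 'float'

'float'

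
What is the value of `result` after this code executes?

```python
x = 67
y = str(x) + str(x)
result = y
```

x = 67; y = '6767'; result = '6767'

'6767'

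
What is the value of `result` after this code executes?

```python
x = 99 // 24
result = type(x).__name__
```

x is int; result = 'int'

'int'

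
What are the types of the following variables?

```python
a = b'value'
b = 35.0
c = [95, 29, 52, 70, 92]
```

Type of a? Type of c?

a is assigned a bytes literal (b'...' prefix); c is assigned a list literal (square brackets)

bytes, list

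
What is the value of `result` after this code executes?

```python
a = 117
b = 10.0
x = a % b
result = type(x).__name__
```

a is int; b is float; x is float; result = 'float'

'float'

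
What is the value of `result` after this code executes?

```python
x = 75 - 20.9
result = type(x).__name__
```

x is float; result = 'float'

'float'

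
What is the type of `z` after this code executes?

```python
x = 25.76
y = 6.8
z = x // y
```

float // float = float

float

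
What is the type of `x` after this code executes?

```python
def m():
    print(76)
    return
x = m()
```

Bare return returns None

NoneType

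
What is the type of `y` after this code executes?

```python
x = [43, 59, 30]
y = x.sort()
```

list.sort() returns None (mutates in place)

NoneType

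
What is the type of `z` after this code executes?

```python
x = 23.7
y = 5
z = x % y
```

float % int = float

float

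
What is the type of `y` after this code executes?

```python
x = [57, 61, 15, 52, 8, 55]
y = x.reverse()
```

list.reverse() returns None

NoneType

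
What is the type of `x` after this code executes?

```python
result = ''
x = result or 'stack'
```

'or' returns first truthy value (str)

str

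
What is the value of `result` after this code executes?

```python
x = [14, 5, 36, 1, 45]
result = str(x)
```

x = [14, 5, 36, 1, 45]; result = '[14, 5, 36, 1, 45]'

'[14, 5, 36, 1, 45]'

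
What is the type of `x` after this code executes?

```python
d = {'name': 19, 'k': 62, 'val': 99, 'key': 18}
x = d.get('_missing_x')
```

dict.get() returns None when key not found

NoneType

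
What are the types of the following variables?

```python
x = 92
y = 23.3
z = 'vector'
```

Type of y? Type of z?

y is assigned a number with a decimal point, so it is a float; z is assigned a quoted string literal, so it is a str

float, str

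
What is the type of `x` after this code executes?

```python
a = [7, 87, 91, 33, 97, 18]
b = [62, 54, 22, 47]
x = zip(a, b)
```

zip() returns a zip object

zip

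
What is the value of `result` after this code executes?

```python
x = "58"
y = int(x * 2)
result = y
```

x = '58'; y = 5858; result = 5858

5858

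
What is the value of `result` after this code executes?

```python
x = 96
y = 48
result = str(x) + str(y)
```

x = 96; y = 48; result = '9648'

'9648'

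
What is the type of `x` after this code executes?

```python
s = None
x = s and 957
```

'and' returns first falsy value (None)

NoneType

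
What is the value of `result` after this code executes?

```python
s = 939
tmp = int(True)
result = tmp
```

s = 939; tmp = 1; result = 1

1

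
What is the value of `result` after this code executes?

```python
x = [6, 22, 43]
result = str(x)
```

x = [6, 22, 43]; result = '[6, 22, 43]'

'[6, 22, 43]'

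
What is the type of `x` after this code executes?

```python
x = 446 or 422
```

'or' returns first truthy value (int)

int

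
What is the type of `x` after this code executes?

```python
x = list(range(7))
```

list(range()) returns list

list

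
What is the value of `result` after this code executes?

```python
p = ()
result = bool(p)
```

p = (); result = False

False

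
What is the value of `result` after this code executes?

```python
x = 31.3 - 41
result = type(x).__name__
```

x is float; result = 'float'

'float'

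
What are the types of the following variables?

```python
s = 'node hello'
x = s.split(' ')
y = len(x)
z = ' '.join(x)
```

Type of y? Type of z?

len() returns int; str.join() returns str

int, str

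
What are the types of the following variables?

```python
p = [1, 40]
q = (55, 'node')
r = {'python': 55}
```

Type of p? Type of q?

p is assigned a list literal (square brackets); q is assigned a tuple (parenthesized, comma-separated values)

list, tuple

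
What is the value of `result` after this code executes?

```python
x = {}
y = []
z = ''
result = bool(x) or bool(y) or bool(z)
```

x = {}; y = []; z = ''; result = False

False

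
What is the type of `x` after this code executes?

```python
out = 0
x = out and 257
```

'and' returns first falsy value (0 is int)

int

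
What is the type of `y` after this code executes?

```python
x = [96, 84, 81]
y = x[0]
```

Indexing list[int] returns int

int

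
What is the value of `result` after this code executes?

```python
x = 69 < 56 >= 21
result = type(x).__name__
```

x is bool; result = 'bool'

'bool'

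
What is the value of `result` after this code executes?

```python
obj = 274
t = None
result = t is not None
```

obj = 274; t = None; result = False

False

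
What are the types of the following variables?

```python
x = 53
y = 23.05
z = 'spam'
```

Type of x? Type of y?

x is assigned a bare integer (no decimal point), so it is an int; y is assigned a number with a decimal point, so it is a float

int, float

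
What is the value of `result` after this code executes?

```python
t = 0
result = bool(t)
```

t = 0; result = False

False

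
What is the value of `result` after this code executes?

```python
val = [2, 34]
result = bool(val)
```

val = [2, 34]; result = True

True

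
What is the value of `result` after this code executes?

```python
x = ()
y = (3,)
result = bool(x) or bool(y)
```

x = (); y = (3,); result = True

True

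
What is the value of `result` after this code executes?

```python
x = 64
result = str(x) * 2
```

x = 64; result = '6464'

'6464'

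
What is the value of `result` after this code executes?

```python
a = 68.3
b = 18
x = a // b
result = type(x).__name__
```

a is float; b is int; x is float; result = 'float'

'float'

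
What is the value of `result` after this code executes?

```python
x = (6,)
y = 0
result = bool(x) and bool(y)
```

x = (6,); y = 0; result = False

False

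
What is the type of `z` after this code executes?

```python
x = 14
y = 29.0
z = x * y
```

int * float = float

float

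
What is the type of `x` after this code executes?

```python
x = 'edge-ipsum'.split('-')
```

str.split() returns list

list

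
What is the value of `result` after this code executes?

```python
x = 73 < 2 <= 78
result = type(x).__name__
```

x is bool; result = 'bool'

'bool'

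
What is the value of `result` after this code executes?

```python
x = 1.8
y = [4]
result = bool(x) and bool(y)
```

x = 1.8; y = [4]; result = True

True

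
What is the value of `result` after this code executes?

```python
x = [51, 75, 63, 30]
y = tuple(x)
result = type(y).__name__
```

x is list; y is tuple; result = 'tuple'

'tuple'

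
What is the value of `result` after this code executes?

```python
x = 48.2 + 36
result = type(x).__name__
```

x is float; result = 'float'

'float'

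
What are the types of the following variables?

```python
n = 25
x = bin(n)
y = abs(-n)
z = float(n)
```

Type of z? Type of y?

float() returns float; abs() of int returns int

float, int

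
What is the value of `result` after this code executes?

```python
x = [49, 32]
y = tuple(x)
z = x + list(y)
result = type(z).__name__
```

x is list; y is tuple; z is list; result = 'list'

'list'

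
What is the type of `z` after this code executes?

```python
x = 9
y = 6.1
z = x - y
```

int - float = float

float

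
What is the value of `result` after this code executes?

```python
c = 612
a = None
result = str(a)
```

c = 612; a = None; result = 'None'

'None'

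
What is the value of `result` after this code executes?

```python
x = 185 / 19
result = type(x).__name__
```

x is float; result = 'float'

'float'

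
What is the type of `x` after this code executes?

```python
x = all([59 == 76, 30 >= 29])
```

all() returns bool

bool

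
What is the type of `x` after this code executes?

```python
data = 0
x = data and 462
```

'and' returns first falsy value (0 is int)

int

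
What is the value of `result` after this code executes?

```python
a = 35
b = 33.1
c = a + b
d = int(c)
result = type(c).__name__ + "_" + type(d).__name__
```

a is int; b is float; c is float; d is int; result = 'float_int'

'float_int'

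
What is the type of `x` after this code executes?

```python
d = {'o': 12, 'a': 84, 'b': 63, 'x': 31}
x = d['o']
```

Accessing dict[str, int] with str key returns int

int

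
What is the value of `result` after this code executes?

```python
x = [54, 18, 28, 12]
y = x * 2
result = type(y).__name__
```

x is list; y is list; result = 'list'

'list'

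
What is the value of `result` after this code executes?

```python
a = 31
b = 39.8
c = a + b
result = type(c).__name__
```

a is int; b is float; c is float; result = 'float'

'float'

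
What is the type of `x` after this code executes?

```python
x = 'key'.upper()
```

str.upper() returns str

str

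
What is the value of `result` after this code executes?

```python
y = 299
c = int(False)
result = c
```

y = 299; c = 0; result = 0

0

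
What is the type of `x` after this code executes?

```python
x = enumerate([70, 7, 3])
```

enumerate() returns an enumerate object

enumerate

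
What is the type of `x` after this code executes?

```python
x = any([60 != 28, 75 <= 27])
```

any() returns bool

bool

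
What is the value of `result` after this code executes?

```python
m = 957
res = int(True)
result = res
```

m = 957; res = 1; result = 1

1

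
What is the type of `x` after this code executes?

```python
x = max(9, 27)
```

max() of ints returns int

int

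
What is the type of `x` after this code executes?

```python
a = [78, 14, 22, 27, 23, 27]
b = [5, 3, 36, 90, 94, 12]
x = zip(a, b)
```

zip() returns a zip object

zip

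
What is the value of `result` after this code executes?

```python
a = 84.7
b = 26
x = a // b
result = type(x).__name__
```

a is float; b is int; x is float; result = 'float'

'float'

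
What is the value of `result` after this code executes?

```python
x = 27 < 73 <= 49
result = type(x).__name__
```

x is bool; result = 'bool'

'bool'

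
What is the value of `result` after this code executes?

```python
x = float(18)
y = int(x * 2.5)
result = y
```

x = 18.0; y = 45; result = 45

45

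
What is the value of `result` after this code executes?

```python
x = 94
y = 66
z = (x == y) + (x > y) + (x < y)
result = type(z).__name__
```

x is int; y is int; z is int; result = 'int'

'int'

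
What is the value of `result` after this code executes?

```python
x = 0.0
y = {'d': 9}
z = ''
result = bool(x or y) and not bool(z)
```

x = 0.0; y = {'d': 9}; z = ''; result = True

True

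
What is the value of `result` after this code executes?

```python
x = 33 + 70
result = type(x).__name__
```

x is int; result = 'int'

'int'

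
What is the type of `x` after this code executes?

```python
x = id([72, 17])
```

id() returns int

int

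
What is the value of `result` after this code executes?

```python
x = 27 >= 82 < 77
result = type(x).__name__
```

x is bool; result = 'bool'

'bool'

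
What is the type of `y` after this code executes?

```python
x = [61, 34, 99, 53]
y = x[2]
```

Indexing list[int] returns int

int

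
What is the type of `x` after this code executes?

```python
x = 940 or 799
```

'or' returns first truthy value (int)

int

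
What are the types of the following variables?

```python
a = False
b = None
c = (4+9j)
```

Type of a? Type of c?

a is assigned the constant False, which has type bool; c is assigned (4+9j), an int plus an imaginary literal (j suffix), which evaluates to complex

bool, complex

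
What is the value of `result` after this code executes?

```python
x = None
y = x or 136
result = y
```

x = None; y = 136; result = 136

136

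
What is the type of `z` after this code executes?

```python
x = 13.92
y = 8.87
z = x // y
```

float // float = float

float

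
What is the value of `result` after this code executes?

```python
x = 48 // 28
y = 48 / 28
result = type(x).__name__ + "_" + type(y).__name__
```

x is int; y is float; result = 'int_float'

'int_float'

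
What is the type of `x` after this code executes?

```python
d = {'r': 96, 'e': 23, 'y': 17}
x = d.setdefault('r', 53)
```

dict.setdefault() returns the (existing or default) value

int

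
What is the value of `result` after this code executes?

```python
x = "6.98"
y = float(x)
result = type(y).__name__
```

x is str; y is float; result = 'float'

'float'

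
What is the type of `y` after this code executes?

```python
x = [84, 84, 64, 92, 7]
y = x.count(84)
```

list.count() returns int

int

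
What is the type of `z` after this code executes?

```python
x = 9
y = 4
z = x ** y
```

positive int ** positive int = int

int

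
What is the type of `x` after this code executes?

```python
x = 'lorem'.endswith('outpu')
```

str.endswith() returns bool

bool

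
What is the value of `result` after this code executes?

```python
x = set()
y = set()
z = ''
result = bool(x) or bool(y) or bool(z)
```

x = set(); y = set(); z = ''; result = False

False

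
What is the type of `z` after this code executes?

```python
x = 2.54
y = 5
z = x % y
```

float % int = float

float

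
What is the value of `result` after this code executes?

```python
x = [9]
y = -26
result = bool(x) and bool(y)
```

x = [9]; y = -26; result = True

True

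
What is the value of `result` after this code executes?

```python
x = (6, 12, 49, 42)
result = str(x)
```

x = (6, 12, 49, 42); result = '(6, 12, 49, 42)'

'(6, 12, 49, 42)'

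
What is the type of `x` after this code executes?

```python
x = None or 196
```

'or' with None returns the other truthy value

int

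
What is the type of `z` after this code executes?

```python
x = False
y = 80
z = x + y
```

bool + int = int (bool is subclass of int)

int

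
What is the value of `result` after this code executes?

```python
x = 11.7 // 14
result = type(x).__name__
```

x is float; result = 'float'

'float'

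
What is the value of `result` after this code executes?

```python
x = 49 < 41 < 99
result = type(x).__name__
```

x is bool; result = 'bool'

'bool'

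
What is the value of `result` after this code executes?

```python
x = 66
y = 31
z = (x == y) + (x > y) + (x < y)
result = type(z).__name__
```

x is int; y is int; z is int; result = 'int'

'int'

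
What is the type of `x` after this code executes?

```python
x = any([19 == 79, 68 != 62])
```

any() returns bool

bool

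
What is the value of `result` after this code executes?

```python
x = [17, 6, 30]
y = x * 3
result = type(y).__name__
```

x is list; y is list; result = 'list'

'list'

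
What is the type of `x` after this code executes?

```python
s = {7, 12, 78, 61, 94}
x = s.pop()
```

Popping from set[int] returns int

int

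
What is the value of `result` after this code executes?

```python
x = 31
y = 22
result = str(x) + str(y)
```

x = 31; y = 22; result = '3122'

'3122'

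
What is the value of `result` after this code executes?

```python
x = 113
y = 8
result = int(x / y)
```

x = 113; y = 8; result = 14

14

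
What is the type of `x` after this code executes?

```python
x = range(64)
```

range() returns a range object

range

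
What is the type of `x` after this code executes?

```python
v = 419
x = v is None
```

'is' comparison returns bool

bool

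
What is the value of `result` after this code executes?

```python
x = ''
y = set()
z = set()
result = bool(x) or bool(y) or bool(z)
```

x = ''; y = set(); z = set(); result = False

False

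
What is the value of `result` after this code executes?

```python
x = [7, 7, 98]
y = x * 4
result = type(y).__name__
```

x is list; y is list; result = 'list'

'list'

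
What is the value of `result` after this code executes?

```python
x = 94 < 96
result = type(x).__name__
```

x is bool; result = 'bool'

'bool'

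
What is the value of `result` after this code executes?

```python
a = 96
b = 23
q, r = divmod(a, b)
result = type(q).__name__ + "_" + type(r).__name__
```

a is int; b is int; q is int; r is int; result = 'int_int'

'int_int'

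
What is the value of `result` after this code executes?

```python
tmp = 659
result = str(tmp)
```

tmp = 659; result = '659'

'659'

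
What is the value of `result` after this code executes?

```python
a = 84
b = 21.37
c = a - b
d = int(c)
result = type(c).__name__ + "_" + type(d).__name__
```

a is int; b is float; c is float; d is int; result = 'float_int'

'float_int'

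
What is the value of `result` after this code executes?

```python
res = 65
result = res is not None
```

res = 65; result = True

True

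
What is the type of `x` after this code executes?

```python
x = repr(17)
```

repr() returns str

str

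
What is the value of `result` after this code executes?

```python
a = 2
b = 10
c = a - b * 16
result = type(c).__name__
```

a is int; b is int; c is int; result = 'int'

'int'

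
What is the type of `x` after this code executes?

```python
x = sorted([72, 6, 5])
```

sorted() always returns list

list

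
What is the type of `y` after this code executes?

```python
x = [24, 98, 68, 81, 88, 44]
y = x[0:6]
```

Slicing a list returns a list

list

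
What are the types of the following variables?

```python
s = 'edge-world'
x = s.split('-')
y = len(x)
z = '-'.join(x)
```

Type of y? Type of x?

len() returns int; str.split() returns list

int, list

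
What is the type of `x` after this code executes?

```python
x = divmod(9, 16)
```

divmod() returns tuple of (quotient, remainder)

tuple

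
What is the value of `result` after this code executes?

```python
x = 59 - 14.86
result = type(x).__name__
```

x is float; result = 'float'

'float'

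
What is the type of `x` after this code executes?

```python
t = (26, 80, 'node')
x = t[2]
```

Index 2 of tuple is a str literal

str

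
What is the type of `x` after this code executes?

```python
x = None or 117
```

'or' with None returns the other truthy value

int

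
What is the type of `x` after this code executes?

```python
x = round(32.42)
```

round() with no decimal places returns int

int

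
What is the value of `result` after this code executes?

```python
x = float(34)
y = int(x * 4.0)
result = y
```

x = 34.0; y = 136; result = 136

136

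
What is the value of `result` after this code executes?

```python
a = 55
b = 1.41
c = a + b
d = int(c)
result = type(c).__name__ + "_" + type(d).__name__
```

a is int; b is float; c is float; d is int; result = 'float_int'

'float_int'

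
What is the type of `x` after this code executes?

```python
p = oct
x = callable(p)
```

callable() returns bool

bool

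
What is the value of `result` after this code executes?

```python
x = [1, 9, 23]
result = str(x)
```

x = [1, 9, 23]; result = '[1, 9, 23]'

'[1, 9, 23]'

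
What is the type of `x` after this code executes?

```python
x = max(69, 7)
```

max() of ints returns int

int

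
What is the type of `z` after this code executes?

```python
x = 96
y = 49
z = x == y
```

Equality comparison returns bool

bool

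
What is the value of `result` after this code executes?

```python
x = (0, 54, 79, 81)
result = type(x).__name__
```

x is tuple; result = 'tuple'

'tuple'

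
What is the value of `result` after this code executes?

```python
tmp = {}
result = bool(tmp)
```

tmp = {}; result = False

False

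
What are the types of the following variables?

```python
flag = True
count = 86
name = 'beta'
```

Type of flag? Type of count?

flag is assigned the constant True, which has type bool; count is assigned a bare integer (no decimal point), so it is an int

bool, int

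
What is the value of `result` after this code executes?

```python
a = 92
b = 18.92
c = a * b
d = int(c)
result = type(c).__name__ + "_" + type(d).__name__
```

a is int; b is float; c is float; d is int; result = 'float_int'

'float_int'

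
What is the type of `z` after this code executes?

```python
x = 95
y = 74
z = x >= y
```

Comparison returns bool

bool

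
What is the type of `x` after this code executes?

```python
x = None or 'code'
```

'or' with None returns the other truthy value (str)

str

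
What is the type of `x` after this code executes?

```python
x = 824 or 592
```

'or' returns first truthy value (int)

int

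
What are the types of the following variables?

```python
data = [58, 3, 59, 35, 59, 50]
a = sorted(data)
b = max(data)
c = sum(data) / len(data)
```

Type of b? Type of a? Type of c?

max of ints returns int; sorted() returns list; int / int = float

int, list, float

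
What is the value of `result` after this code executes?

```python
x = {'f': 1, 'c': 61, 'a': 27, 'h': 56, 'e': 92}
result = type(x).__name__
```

x is dict; result = 'dict'

'dict'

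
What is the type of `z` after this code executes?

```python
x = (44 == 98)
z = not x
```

'not' returns bool

bool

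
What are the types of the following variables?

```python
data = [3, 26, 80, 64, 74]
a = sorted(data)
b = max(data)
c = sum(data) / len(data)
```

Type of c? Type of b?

int / int = float; max of ints returns int

float, int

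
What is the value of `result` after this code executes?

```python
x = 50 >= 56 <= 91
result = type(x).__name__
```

x is bool; result = 'bool'

'bool'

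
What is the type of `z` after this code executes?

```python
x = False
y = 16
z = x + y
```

bool + int = int (bool is subclass of int)

int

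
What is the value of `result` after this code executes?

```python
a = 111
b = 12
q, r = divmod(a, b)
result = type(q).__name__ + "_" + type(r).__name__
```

a is int; b is int; q is int; r is int; result = 'int_int'

'int_int'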